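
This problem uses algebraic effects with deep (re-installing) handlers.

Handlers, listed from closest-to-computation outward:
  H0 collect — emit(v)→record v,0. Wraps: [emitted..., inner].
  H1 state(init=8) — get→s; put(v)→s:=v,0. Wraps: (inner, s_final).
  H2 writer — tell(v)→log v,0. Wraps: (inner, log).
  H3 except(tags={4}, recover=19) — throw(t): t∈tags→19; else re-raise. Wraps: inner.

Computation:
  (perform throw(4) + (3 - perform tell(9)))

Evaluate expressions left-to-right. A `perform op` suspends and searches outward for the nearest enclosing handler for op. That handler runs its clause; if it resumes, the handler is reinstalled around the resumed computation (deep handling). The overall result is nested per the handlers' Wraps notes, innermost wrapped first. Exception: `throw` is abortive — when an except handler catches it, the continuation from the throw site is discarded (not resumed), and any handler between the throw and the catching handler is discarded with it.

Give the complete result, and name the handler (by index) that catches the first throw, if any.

Working:
throw(4) @ H3 caught ⇒ 19
= 19

Answer: 19 ; first throw caught by: H3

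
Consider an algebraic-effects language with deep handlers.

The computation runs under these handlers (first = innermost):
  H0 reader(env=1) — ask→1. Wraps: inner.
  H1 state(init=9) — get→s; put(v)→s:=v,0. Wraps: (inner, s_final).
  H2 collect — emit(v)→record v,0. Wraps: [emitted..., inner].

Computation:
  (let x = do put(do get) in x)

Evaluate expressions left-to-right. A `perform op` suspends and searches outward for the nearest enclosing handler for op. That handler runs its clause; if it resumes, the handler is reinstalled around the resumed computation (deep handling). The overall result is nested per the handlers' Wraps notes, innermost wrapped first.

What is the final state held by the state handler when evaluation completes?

Answer: 9

Step-by-step:
get @ H1 ⇒ 9
put(9) @ H1 ⇒ s:=9
H0 returns 0
H1 returns (0, 9)
H2 returns [(0, 9)]
= [(0, 9)]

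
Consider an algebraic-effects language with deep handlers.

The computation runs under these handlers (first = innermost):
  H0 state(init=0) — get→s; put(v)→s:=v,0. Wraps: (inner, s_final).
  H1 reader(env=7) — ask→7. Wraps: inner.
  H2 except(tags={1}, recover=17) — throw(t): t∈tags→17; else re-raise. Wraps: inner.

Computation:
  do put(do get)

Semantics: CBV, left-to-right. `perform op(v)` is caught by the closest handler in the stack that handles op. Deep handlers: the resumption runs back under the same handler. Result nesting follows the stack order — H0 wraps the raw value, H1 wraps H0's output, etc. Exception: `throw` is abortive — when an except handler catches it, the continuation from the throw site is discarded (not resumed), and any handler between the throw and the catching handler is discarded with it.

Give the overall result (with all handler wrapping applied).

Working:
get @ H0 ⇒ 0
put(0) @ H0 ⇒ s:=0
H0 returns (0, 0)
H1 returns (0, 0)
H2 returns (0, 0)
= (0, 0)

Answer: (0, 0)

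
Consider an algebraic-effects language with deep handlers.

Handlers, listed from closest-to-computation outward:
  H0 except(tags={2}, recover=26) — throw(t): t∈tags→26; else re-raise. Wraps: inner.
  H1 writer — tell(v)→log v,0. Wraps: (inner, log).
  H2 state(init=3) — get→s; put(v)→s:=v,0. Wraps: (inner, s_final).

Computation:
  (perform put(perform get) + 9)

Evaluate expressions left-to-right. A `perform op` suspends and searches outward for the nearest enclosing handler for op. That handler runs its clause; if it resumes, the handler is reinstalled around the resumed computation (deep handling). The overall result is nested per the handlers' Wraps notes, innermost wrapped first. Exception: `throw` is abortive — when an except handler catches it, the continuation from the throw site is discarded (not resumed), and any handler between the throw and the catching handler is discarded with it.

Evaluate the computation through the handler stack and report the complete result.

Answer: ((9, ()), 3)

Evaluation trace:
get @ H2 ⇒ 3
put(3) @ H2 ⇒ s:=3
H0 returns 9
H1 returns (9, ())
H2 returns ((9, ()), 3)
= ((9, ()), 3)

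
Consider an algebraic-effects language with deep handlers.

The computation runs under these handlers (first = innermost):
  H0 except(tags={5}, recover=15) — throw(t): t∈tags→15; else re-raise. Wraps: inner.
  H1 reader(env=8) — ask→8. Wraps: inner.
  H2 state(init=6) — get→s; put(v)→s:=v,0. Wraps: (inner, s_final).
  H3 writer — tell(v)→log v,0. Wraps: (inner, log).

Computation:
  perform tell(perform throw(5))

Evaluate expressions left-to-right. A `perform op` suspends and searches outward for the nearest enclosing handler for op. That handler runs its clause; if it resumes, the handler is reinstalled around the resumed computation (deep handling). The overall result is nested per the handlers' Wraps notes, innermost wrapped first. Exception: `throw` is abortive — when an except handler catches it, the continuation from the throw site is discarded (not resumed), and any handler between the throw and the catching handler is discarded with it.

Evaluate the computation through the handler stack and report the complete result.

Step-by-step:
throw(5) @ H0 caught ⇒ 15
H1 returns 15
H2 returns (15, 6)
H3 returns ((15, 6), ())
= ((15, 6), ())

Answer: ((15, 6), ())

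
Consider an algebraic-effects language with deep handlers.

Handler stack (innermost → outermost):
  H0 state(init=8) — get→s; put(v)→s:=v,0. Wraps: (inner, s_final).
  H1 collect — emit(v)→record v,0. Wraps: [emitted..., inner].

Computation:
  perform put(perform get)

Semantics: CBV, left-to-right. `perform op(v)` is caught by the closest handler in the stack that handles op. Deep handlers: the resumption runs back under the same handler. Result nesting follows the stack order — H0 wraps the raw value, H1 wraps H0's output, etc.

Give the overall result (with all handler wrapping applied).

Evaluation trace:
get @ H0 ⇒ 8
put(8) @ H0 ⇒ s:=8
H0 returns (0, 8)
H1 returns [(0, 8)]
= [(0, 8)]

Answer: [(0, 8)]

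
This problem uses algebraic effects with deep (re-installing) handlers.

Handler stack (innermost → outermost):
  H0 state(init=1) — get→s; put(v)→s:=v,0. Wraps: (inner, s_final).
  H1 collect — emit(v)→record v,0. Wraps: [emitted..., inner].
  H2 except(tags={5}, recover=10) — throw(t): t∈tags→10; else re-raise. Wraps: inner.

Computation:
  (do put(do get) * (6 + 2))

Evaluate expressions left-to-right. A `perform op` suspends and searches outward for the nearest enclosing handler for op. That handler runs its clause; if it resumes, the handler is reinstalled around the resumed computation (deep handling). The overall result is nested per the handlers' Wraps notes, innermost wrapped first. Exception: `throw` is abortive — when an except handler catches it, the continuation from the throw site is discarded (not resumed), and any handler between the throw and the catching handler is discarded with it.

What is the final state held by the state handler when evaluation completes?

Answer: 1

Evaluation trace:
get @ H0 ⇒ 1
put(1) @ H0 ⇒ s:=1
H0 returns (0, 1)
H1 returns [(0, 1)]
H2 returns [(0, 1)]
= [(0, 1)]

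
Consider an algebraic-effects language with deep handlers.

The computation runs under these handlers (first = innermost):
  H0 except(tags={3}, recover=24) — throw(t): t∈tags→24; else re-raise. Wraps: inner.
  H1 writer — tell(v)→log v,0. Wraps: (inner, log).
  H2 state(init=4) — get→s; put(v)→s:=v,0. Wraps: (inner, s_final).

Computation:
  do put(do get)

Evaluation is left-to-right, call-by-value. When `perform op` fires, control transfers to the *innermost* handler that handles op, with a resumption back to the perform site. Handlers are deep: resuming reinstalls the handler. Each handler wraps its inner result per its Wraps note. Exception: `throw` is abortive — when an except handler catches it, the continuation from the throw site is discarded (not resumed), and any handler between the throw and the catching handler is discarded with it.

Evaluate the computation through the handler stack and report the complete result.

Answer: ((0, ()), 4)

Working:
get @ H2 ⇒ 4
put(4) @ H2 ⇒ s:=4
H0 returns 0
H1 returns (0, ())
H2 returns ((0, ()), 4)
= ((0, ()), 4)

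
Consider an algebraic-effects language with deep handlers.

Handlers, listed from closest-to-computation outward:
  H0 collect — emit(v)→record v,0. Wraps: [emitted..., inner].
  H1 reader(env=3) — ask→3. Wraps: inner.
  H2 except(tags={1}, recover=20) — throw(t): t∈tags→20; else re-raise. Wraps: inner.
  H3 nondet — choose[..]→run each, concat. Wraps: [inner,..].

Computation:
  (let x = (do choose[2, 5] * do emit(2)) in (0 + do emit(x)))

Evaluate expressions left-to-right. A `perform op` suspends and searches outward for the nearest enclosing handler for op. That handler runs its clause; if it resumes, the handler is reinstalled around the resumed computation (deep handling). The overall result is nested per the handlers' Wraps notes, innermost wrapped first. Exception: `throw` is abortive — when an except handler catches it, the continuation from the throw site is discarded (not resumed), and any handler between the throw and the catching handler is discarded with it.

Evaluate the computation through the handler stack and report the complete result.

Answer: [[2, 0, 0], [2, 0, 0]]

Step-by-step:
choose[2, 5] @ H3
  branch[0] choose=2:
    emit(2) @ H0 ⇒ out+=2
    emit(0) @ H0 ⇒ out+=0
    H0 returns [2, 0, 0]
    H1 returns [2, 0, 0]
    H2 returns [2, 0, 0]
    H3 returns [[2, 0, 0]]
  branch[1] choose=5:
    emit(2) @ H0 ⇒ out+=2
    emit(0) @ H0 ⇒ out+=0
    H0 returns [2, 0, 0]
    H1 returns [2, 0, 0]
    H2 returns [2, 0, 0]
    H3 returns [[2, 0, 0]]
= [[2, 0, 0], [2, 0, 0]]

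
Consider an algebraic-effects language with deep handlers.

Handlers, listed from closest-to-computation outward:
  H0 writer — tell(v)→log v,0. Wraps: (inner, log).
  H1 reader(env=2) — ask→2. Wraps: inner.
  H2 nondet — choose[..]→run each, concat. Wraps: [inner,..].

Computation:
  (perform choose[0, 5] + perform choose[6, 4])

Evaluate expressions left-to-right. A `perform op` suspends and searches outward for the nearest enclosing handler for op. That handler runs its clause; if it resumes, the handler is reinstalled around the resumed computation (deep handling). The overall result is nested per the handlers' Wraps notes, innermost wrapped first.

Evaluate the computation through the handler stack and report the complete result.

Step-by-step:
choose[0, 5] @ H2
  branch[0] choose=0:
    choose[6, 4] @ H2
      branch[0] choose=6:
        H0 returns (6, ())
        H1 returns (6, ())
        H2 returns [(6, ())]
      branch[1] choose=4:
        H0 returns (4, ())
        H1 returns (4, ())
        H2 returns [(4, ())]
  branch[1] choose=5:
    choose[6, 4] @ H2
      branch[0] choose=6:
        H0 returns (11, ())
        H1 returns (11, ())
        H2 returns [(11, ())]
      branch[1] choose=4:
        H0 returns (9, ())
        H1 returns (9, ())
        H2 returns [(9, ())]
= [(6, ()), (4, ()), (11, ()), (9, ())]

Answer: [(6, ()), (4, ()), (11, ()), (9, ())]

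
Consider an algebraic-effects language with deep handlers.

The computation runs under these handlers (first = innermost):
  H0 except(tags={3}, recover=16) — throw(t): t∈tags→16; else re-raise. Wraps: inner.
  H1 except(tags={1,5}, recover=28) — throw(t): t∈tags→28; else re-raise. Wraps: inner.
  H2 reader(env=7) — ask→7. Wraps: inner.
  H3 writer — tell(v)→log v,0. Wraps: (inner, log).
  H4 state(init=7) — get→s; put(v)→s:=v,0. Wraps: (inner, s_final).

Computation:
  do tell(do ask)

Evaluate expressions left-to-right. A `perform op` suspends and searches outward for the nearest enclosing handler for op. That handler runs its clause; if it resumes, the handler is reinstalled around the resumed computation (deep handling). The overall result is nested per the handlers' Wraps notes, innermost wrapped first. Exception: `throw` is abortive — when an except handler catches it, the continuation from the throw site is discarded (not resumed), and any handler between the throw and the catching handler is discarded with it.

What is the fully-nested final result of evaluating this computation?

Answer: ((0, (7)), 7)

Working:
ask @ H2 ⇒ 7
tell(7) @ H3 ⇒ log+=7
H0 returns 0
H1 returns 0
H2 returns 0
H3 returns (0, (7))
H4 returns ((0, (7)), 7)
= ((0, (7)), 7)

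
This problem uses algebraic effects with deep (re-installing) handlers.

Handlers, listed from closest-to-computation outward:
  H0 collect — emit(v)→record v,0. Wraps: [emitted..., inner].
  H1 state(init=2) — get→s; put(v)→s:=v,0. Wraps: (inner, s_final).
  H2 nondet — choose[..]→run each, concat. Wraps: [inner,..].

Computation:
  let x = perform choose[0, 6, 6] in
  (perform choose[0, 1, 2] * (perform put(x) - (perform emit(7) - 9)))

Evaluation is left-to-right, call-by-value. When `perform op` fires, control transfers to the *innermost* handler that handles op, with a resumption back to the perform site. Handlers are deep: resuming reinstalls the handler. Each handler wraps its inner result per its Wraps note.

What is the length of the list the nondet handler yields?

Evaluation trace:
choose[0, 6, 6] @ H2
  branch[0] choose=0:
    choose[0, 1, 2] @ H2
      branch[0] choose=0:
        put(0) @ H1 ⇒ s:=0
        emit(7) @ H0 ⇒ out+=7
        H0 returns [7, 0]
        H1 returns ([7, 0], 0)
        H2 returns [([7, 0], 0)]
      branch[1] choose=1:
        put(0) @ H1 ⇒ s:=0
        emit(7) @ H0 ⇒ out+=7
        H0 returns [7, 9]
        H1 returns ([7, 9], 0)
        H2 returns [([7, 9], 0)]
      branch[2] choose=2:
        put(0) @ H1 ⇒ s:=0
        emit(7) @ H0 ⇒ out+=7
        H0 returns [7, 18]
        H1 returns ([7, 18], 0)
        H2 returns [([7, 18], 0)]
  branch[1] choose=6:
    choose[0, 1, 2] @ H2
      branch[0] choose=0:
        put(6) @ H1 ⇒ s:=6
        emit(7) @ H0 ⇒ out+=7
        H0 returns [7, 0]
        H1 returns ([7, 0], 6)
        H2 returns [([7, 0], 6)]
      branch[1] choose=1:
        put(6) @ H1 ⇒ s:=6
        emit(7) @ H0 ⇒ out+=7
        H0 returns [7, 9]
        H1 returns ([7, 9], 6)
        H2 returns [([7, 9], 6)]
      branch[2] choose=2:
        put(6) @ H1 ⇒ s:=6
        emit(7) @ H0 ⇒ out+=7
        H0 returns [7, 18]
        H1 returns ([7, 18], 6)
        H2 returns [([7, 18], 6)]
  branch[2] choose=6:
    choose[0, 1, 2] @ H2
      branch[0] choose=0:
        put(6) @ H1 ⇒ s:=6
        emit(7) @ H0 ⇒ out+=7
        H0 returns [7, 0]
        H1 returns ([7, 0], 6)
        H2 returns [([7, 0], 6)]
      branch[1] choose=1:
        put(6) @ H1 ⇒ s:=6
        emit(7) @ H0 ⇒ out+=7
        H0 returns [7, 9]
        H1 returns ([7, 9], 6)
        H2 returns [([7, 9], 6)]
      branch[2] choose=2:
        put(6) @ H1 ⇒ s:=6
        emit(7) @ H0 ⇒ out+=7
        H0 returns [7, 18]
        H1 returns ([7, 18], 6)
        H2 returns [([7, 18], 6)]
= [([7, 0], 0), ([7, 9], 0), ([7, 18], 0), ([7, 0], 6), ([7, 9], 6), ([7, 18], 6), ([7, 0], 6), ([7, 9], 6), ([7, 18], 6)]

Answer: 9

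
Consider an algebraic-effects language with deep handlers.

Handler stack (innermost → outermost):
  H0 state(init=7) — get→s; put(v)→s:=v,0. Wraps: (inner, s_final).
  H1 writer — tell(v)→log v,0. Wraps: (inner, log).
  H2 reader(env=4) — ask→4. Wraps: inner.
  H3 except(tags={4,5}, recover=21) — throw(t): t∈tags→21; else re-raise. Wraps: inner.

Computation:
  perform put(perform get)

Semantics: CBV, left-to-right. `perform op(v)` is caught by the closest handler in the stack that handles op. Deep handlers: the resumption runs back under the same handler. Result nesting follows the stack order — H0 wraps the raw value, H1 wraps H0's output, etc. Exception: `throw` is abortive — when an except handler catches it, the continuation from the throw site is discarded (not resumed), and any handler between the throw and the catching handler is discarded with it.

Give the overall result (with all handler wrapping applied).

Working:
get @ H0 ⇒ 7
put(7) @ H0 ⇒ s:=7
H0 returns (0, 7)
H1 returns ((0, 7), ())
H2 returns ((0, 7), ())
H3 returns ((0, 7), ())
= ((0, 7), ())

Answer: ((0, 7), ())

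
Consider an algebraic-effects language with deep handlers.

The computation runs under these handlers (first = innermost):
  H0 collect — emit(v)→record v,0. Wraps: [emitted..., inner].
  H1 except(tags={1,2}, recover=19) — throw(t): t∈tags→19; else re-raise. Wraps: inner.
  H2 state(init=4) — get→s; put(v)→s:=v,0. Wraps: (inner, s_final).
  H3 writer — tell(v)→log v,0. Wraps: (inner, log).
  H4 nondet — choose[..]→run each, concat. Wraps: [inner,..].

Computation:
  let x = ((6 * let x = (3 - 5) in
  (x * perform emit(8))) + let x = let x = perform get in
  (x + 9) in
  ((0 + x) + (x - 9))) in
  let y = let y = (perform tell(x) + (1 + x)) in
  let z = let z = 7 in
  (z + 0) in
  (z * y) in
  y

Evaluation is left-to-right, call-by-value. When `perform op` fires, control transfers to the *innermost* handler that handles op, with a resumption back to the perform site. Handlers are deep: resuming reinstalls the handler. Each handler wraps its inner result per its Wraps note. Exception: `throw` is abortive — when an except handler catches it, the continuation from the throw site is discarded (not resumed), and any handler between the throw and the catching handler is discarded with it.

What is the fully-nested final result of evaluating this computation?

Evaluation trace:
emit(8) @ H0 ⇒ out+=8
get @ H2 ⇒ 4
tell(17) @ H3 ⇒ log+=17
H0 returns [8, 126]
H1 returns [8, 126]
H2 returns ([8, 126], 4)
H3 returns (([8, 126], 4), (17))
H4 returns [(([8, 126], 4), (17))]
= [(([8, 126], 4), (17))]

Answer: [(([8, 126], 4), (17))]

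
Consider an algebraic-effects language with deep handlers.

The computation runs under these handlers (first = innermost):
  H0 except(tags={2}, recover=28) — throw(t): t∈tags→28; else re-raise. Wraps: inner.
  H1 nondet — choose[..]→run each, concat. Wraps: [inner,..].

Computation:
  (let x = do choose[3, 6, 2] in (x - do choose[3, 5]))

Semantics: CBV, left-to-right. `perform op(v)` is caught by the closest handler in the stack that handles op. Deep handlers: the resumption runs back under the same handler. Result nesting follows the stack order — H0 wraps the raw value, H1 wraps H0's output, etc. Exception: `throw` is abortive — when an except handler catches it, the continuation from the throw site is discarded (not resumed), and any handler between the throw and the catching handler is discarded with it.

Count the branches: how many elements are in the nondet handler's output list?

Answer: 6

Working:
choose[3, 6, 2] @ H1
  branch[0] choose=3:
    choose[3, 5] @ H1
      branch[0] choose=3:
        H0 returns 0
        H1 returns [0]
      branch[1] choose=5:
        H0 returns -2
        H1 returns [-2]
  branch[1] choose=6:
    choose[3, 5] @ H1
      branch[0] choose=3:
        H0 returns 3
        H1 returns [3]
      branch[1] choose=5:
        H0 returns 1
        H1 returns [1]
  branch[2] choose=2:
    choose[3, 5] @ H1
      branch[0] choose=3:
        H0 returns -1
        H1 returns [-1]
      branch[1] choose=5:
        H0 returns -3
        H1 returns [-3]
= [0, -2, 3, 1, -1, -3]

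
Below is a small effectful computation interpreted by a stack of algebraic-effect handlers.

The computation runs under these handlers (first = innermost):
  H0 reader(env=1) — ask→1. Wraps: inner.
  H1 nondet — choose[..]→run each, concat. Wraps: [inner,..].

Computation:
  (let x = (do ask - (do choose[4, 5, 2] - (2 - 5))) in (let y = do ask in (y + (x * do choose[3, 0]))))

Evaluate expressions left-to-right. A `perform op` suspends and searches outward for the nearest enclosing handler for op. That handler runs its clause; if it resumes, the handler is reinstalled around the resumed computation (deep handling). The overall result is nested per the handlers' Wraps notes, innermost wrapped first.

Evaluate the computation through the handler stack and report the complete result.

Answer: [-17, 1, -20, 1, -11, 1]

Working:
ask @ H0 ⇒ 1
choose[4, 5, 2] @ H1
  branch[0] choose=4:
    ask @ H0 ⇒ 1
    choose[3, 0] @ H1
      branch[0] choose=3:
        H0 returns -17
        H1 returns [-17]
      branch[1] choose=0:
        H0 returns 1
        H1 returns [1]
  branch[1] choose=5:
    ask @ H0 ⇒ 1
    choose[3, 0] @ H1
      branch[0] choose=3:
        H0 returns -20
        H1 returns [-20]
      branch[1] choose=0:
        H0 returns 1
        H1 returns [1]
  branch[2] choose=2:
    ask @ H0 ⇒ 1
    choose[3, 0] @ H1
      branch[0] choose=3:
        H0 returns -11
        H1 returns [-11]
      branch[1] choose=0:
        H0 returns 1
        H1 returns [1]
= [-17, 1, -20, 1, -11, 1]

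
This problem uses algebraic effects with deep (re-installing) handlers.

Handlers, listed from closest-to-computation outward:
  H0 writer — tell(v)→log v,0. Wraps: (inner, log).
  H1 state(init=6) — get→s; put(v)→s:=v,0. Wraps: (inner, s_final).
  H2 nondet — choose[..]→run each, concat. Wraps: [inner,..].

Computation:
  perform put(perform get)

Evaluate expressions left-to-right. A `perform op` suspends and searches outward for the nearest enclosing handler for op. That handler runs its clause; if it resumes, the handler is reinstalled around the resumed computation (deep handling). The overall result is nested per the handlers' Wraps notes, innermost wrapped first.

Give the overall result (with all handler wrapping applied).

Answer: [((0, ()), 6)]

Step-by-step:
get @ H1 ⇒ 6
put(6) @ H1 ⇒ s:=6
H0 returns (0, ())
H1 returns ((0, ()), 6)
H2 returns [((0, ()), 6)]
= [((0, ()), 6)]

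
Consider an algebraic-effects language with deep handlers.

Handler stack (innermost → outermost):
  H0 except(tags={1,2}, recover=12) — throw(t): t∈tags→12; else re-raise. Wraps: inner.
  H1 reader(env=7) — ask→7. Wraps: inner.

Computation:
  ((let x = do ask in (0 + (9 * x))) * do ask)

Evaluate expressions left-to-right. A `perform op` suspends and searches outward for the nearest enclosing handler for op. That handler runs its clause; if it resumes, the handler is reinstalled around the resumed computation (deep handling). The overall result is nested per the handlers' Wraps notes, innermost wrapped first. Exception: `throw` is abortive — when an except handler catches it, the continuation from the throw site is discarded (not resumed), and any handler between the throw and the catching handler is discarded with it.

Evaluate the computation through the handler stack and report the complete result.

Answer: 441

Step-by-step:
ask @ H1 ⇒ 7
ask @ H1 ⇒ 7
H0 returns 441
H1 returns 441
= 441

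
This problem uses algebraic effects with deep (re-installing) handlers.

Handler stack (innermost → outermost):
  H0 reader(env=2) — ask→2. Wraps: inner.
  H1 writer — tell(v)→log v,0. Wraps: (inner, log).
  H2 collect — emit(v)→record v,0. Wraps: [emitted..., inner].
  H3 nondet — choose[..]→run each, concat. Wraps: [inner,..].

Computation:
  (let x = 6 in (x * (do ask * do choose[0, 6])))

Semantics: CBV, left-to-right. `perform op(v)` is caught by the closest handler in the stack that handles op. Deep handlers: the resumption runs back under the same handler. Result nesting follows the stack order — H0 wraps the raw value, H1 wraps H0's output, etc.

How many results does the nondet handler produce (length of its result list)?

Answer: 2

Evaluation trace:
ask @ H0 ⇒ 2
choose[0, 6] @ H3
  branch[0] choose=0:
    H0 returns 0
    H1 returns (0, ())
    H2 returns [(0, ())]
    H3 returns [[(0, ())]]
  branch[1] choose=6:
    H0 returns 72
    H1 returns (72, ())
    H2 returns [(72, ())]
    H3 returns [[(72, ())]]
= [[(0, ())], [(72, ())]]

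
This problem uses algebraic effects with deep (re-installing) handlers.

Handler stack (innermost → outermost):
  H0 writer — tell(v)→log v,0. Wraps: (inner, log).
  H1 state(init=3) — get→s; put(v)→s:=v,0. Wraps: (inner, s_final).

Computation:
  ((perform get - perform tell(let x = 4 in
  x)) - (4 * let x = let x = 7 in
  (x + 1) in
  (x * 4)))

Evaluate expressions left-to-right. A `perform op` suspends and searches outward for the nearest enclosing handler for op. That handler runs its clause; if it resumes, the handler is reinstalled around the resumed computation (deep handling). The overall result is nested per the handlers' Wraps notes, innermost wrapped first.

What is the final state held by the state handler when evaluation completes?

Step-by-step:
get @ H1 ⇒ 3
tell(4) @ H0 ⇒ log+=4
H0 returns (-125, (4))
H1 returns ((-125, (4)), 3)
= ((-125, (4)), 3)

Answer: 3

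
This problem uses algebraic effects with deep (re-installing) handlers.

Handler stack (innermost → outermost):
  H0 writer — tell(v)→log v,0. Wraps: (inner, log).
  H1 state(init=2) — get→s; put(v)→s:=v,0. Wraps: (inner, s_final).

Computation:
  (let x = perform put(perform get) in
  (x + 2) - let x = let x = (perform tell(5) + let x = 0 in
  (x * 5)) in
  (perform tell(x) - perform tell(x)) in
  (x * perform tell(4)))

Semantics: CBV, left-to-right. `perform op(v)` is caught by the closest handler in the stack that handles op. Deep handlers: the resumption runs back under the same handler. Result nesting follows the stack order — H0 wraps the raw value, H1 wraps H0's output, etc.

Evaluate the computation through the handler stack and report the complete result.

Answer: ((2, (5, 0, 0, 4)), 2)

Working:
get @ H1 ⇒ 2
put(2) @ H1 ⇒ s:=2
tell(5) @ H0 ⇒ log+=5
tell(0) @ H0 ⇒ log+=0
tell(0) @ H0 ⇒ log+=0
tell(4) @ H0 ⇒ log+=4
H0 returns (2, (5, 0, 0, 4))
H1 returns ((2, (5, 0, 0, 4)), 2)
= ((2, (5, 0, 0, 4)), 2)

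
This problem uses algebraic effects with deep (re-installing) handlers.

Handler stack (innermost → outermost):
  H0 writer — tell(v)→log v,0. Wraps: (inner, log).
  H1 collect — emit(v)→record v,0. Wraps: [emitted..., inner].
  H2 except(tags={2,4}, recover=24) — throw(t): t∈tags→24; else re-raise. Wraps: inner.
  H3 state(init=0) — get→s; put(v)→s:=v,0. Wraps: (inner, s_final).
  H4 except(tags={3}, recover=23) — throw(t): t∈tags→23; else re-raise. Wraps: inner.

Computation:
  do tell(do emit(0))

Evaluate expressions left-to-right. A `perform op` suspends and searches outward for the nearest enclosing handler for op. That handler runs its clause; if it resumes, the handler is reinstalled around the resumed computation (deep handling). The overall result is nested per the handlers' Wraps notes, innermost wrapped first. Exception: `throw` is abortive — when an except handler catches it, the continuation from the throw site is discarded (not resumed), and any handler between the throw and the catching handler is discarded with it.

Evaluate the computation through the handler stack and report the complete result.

Step-by-step:
emit(0) @ H1 ⇒ out+=0
tell(0) @ H0 ⇒ log+=0
H0 returns (0, (0))
H1 returns [0, (0, (0))]
H2 returns [0, (0, (0))]
H3 returns ([0, (0, (0))], 0)
H4 returns ([0, (0, (0))], 0)
= ([0, (0, (0))], 0)

Answer: ([0, (0, (0))], 0)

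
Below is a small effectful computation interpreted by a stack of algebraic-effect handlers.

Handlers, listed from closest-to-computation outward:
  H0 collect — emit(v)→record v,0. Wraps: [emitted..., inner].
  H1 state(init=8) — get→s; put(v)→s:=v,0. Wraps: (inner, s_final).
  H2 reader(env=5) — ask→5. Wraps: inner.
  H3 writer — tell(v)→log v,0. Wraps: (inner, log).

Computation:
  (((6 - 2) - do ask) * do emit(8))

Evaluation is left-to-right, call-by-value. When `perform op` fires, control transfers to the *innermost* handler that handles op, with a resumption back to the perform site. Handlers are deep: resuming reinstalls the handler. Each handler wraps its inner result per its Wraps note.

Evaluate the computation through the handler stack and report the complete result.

Step-by-step:
ask @ H2 ⇒ 5
emit(8) @ H0 ⇒ out+=8
H0 returns [8, 0]
H1 returns ([8, 0], 8)
H2 returns ([8, 0], 8)
H3 returns (([8, 0], 8), ())
= (([8, 0], 8), ())

Answer: (([8, 0], 8), ())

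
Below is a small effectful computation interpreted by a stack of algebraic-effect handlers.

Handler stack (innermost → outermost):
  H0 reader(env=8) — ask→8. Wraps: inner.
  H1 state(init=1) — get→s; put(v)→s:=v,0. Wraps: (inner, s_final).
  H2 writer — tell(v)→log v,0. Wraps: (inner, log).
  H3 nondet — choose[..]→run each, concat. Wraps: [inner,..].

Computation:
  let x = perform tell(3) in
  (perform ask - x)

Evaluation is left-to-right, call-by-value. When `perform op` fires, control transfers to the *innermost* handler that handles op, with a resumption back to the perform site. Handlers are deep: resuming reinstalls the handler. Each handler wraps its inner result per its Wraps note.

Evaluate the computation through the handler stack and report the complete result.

Step-by-step:
tell(3) @ H2 ⇒ log+=3
ask @ H0 ⇒ 8
H0 returns 8
H1 returns (8, 1)
H2 returns ((8, 1), (3))
H3 returns [((8, 1), (3))]
= [((8, 1), (3))]

Answer: [((8, 1), (3))]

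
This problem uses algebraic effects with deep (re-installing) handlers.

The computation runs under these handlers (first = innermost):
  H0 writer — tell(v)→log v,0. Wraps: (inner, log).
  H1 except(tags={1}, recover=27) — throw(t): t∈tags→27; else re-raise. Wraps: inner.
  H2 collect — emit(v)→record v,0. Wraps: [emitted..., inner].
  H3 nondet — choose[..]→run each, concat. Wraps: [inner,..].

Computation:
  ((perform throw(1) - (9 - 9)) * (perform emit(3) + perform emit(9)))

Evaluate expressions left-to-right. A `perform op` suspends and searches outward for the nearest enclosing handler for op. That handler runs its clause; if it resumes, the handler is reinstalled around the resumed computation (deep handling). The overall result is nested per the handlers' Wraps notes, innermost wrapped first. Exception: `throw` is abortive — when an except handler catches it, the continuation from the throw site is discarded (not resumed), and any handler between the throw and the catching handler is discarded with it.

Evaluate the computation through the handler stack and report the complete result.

Answer: [[27]]

Step-by-step:
throw(1) @ H1 caught ⇒ 27
H2 returns [27]
H3 returns [[27]]
= [[27]]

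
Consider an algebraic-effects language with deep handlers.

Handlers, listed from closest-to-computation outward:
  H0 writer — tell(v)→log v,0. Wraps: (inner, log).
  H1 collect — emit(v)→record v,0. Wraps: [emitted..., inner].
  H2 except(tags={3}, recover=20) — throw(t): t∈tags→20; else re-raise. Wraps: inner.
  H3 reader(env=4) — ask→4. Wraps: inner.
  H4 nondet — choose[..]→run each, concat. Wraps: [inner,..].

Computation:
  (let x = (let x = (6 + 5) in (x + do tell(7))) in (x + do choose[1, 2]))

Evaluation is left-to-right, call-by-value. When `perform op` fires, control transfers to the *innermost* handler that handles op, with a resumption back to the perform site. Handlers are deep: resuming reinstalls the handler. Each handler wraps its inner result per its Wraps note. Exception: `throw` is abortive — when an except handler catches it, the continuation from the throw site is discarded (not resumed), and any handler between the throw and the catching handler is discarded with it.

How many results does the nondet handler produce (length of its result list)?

Working:
tell(7) @ H0 ⇒ log+=7
choose[1, 2] @ H4
  branch[0] choose=1:
    H0 returns (12, (7))
    H1 returns [(12, (7))]
    H2 returns [(12, (7))]
    H3 returns [(12, (7))]
    H4 returns [[(12, (7))]]
  branch[1] choose=2:
    H0 returns (13, (7))
    H1 returns [(13, (7))]
    H2 returns [(13, (7))]
    H3 returns [(13, (7))]
    H4 returns [[(13, (7))]]
= [[(12, (7))], [(13, (7))]]

Answer: 2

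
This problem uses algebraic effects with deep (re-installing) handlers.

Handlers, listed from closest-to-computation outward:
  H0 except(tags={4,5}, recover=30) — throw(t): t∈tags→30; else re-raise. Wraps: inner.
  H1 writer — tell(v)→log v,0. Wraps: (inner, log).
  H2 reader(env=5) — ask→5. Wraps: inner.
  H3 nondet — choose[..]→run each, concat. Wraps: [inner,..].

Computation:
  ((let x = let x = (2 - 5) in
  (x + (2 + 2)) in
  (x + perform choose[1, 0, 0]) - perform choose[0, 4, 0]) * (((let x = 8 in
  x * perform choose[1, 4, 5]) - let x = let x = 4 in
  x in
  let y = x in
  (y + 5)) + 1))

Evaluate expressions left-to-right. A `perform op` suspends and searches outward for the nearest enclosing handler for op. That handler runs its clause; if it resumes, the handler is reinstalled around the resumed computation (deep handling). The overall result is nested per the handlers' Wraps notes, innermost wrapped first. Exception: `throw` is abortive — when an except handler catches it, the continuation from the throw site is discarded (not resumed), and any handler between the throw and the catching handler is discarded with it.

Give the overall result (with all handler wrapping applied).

Step-by-step:
choose[1, 0, 0] @ H3
  branch[0] choose=1:
    choose[0, 4, 0] @ H3
      branch[0] choose=0:
        choose[1, 4, 5] @ H3
          branch[0] choose=1:
            H0 returns 0
            H1 returns (0, ())
            H2 returns (0, ())
            H3 returns [(0, ())]
          branch[1] choose=4:
            H0 returns 48
            H1 returns (48, ())
            H2 returns (48, ())
            H3 returns [(48, ())]
          branch[2] choose=5:
            H0 returns 64
            H1 returns (64, ())
            H2 returns (64, ())
            H3 returns [(64, ())]
      branch[1] choose=4:
        choose[1, 4, 5] @ H3
          branch[0] choose=1:
            H0 returns 0
            H1 returns (0, ())
            H2 returns (0, ())
            H3 returns [(0, ())]
          branch[1] choose=4:
            H0 returns -48
            H1 returns (-48, ())
            H2 returns (-48, ())
            H3 returns [(-48, ())]
          branch[2] choose=5:
            H0 returns -64
            H1 returns (-64, ())
            H2 returns (-64, ())
            H3 returns [(-64, ())]
      branch[2] choose=0:
        choose[1, 4, 5] @ H3
          branch[0] choose=1:
            H0 returns 0
            H1 returns (0, ())
            H2 returns (0, ())
            H3 returns [(0, ())]
          branch[1] choose=4:
            H0 returns 48
            H1 returns (48, ())
            H2 returns (48, ())
            H3 returns [(48, ())]
          branch[2] choose=5:
            H0 returns 64
            H1 returns (64, ())
            H2 returns (64, ())
            H3 returns [(64, ())]
  branch[1] choose=0:
    choose[0, 4, 0] @ H3
      branch[0] choose=0:
        choose[1, 4, 5] @ H3
          branch[0] choose=1:
            H0 returns 0
            H1 returns (0, ())
            H2 returns (0, ())
            H3 returns [(0, ())]
          branch[1] choose=4:
            H0 returns 24
            H1 returns (24, ())
            H2 returns (24, ())
            H3 returns [(24, ())]
          branch[2] choose=5:
            H0 returns 32
            H1 returns (32, ())
            H2 returns (32, ())
            H3 returns [(32, ())]
      branch[1] choose=4:
        choose[1, 4, 5] @ H3
          branch[0] choose=1:
            H0 returns 0
            H1 returns (0, ())
            H2 returns (0, ())
            H3 returns [(0, ())]
          branch[1] choose=4:
            H0 returns -72
            H1 returns (-72, ())
            H2 returns (-72, ())
            H3 returns [(-72, ())]
          branch[2] choose=5:
            H0 returns -96
            H1 returns (-96, ())
            H2 returns (-96, ())
            H3 returns [(-96, ())]
      branch[2] choose=0:
        choose[1, 4, 5] @ H3
          branch[0] choose=1:
            H0 returns 0
            H1 returns (0, ())
            H2 returns (0, ())
            H3 returns [(0, ())]
          branch[1] choose=4:
            H0 returns 24
            H1 returns (24, ())
            H2 returns (24, ())
            H3 returns [(24, ())]
          branch[2] choose=5:
            H0 returns 32
            H1 returns (32, ())
            H2 returns (32, ())
            H3 returns [(32, ())]
  branch[2] choose=0:
    choose[0, 4, 0] @ H3
      branch[0] choose=0:
        choose[1, 4, 5] @ H3
          branch[0] choose=1:
            H0 returns 0
            H1 returns (0, ())
            H2 returns (0, ())
            H3 returns [(0, ())]
          branch[1] choose=4:
            H0 returns 24
            H1 returns (24, ())
            H2 returns (24, ())
            H3 returns [(24, ())]
          branch[2] choose=5:
            H0 returns 32
            H1 returns (32, ())
            H2 returns (32, ())
            H3 returns [(32, ())]
      branch[1] choose=4:
        choose[1, 4, 5] @ H3
          branch[0] choose=1:
            H0 returns 0
            H1 returns (0, ())
            H2 returns (0, ())
            H3 returns [(0, ())]
          branch[1] choose=4:
            H0 returns -72
            H1 returns (-72, ())
            H2 returns (-72, ())
            H3 returns [(-72, ())]
          branch[2] choose=5:
            H0 returns -96
            H1 returns (-96, ())
            H2 returns (-96, ())
            H3 returns [(-96, ())]
      branch[2] choose=0:
        choose[1, 4, 5] @ H3
          branch[0] choose=1:
            H0 returns 0
            H1 returns (0, ())
            H2 returns (0, ())
            H3 returns [(0, ())]
          branch[1] choose=4:
            H0 returns 24
            H1 returns (24, ())
            H2 returns (24, ())
            H3 returns [(24, ())]
          branch[2] choose=5:
            H0 returns 32
            H1 returns (32, ())
            H2 returns (32, ())
            H3 returns [(32, ())]
= [(0, ()), (48, ()), (64, ()), (0, ()), (-48, ()), (-64, ()), (0, ()), (48, ()), (64, ()), (0, ()), (24, ()), (32, ()), (0, ()), (-72, ()), (-96, ()), (0, ()), (24, ()), (32, ()), (0, ()), (24, ()), (32, ()), (0, ()), (-72, ()), (-96, ()), (0, ()), (24, ()), (32, ())]

Answer: [(0, ()), (48, ()), (64, ()), (0, ()), (-48, ()), (-64, ()), (0, ()), (48, ()), (64, ()), (0, ()), (24, ()), (32, ()), (0, ()), (-72, ()), (-96, ()), (0, ()), (24, ()), (32, ()), (0, ()), (24, ()), (32, ()), (0, ()), (-72, ()), (-96, ()), (0, ()), (24, ()), (32, ())]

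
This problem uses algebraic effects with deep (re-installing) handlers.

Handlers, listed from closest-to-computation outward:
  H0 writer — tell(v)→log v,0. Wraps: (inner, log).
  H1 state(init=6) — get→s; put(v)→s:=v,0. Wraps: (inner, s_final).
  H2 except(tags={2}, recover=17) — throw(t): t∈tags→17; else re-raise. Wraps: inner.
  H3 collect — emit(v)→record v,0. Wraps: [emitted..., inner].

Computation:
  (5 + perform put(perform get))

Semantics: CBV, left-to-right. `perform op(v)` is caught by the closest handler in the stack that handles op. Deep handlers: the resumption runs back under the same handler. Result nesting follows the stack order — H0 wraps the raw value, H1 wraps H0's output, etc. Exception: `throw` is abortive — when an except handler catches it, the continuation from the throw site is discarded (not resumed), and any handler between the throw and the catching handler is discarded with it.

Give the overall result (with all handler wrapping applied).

Answer: [((5, ()), 6)]

Working:
get @ H1 ⇒ 6
put(6) @ H1 ⇒ s:=6
H0 returns (5, ())
H1 returns ((5, ()), 6)
H2 returns ((5, ()), 6)
H3 returns [((5, ()), 6)]
= [((5, ()), 6)]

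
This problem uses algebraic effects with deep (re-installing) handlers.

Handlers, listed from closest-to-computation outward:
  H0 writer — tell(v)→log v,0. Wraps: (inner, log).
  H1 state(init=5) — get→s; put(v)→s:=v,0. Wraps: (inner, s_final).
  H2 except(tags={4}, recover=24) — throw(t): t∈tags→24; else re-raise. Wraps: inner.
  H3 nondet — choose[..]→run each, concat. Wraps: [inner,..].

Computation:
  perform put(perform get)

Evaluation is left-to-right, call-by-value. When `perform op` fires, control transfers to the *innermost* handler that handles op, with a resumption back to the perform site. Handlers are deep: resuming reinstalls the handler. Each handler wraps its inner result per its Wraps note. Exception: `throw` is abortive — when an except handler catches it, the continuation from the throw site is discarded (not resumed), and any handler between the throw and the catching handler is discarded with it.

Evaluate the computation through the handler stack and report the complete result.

Answer: [((0, ()), 5)]

Evaluation trace:
get @ H1 ⇒ 5
put(5) @ H1 ⇒ s:=5
H0 returns (0, ())
H1 returns ((0, ()), 5)
H2 returns ((0, ()), 5)
H3 returns [((0, ()), 5)]
= [((0, ()), 5)]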